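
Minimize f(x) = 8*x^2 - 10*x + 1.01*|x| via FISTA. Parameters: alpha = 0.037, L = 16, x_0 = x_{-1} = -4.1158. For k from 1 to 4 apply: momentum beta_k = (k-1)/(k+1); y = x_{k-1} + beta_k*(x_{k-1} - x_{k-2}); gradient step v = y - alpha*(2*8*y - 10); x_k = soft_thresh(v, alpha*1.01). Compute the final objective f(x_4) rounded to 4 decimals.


FISTA on f(x) = 8*x^2 - 10*x + 1.01*|x|
L = 16, alpha = 0.037
Iteration 1: beta = 0.0, y = -4.1158 + 0.0*(-4.1158 + 4.1158) = -4.1158
  grad(y) = -75.8528, v = y - alpha*grad = -1.3092
  prox(v) = soft_thresh(-1.3092, 0.0374) = -1.2719
Iteration 2: beta = 0.3333, y = -1.2719 + 0.3333*(-1.2719 + 4.1158) = -0.3239
  grad(y) = -15.1824, v = y - alpha*grad = 0.2378
  prox(v) = soft_thresh(0.2378, 0.0374) = 0.2005
Iteration 3: beta = 0.5, y = 0.2005 + 0.5*(0.2005 + 1.2719) = 0.9367
  grad(y) = 4.9865, v = y - alpha*grad = 0.7522
  prox(v) = soft_thresh(0.7522, 0.0374) = 0.7148
Iteration 4: beta = 0.6, y = 0.7148 + 0.6*(0.7148 - 0.2005) = 1.0234
  grad(y) = 6.3739, v = y - alpha*grad = 0.7875
  prox(v) = soft_thresh(0.7875, 0.0374) = 0.7502
f(x_4) = 8*0.7502^2 - 10*0.7502 + 1.01*|0.7502| = -2.242


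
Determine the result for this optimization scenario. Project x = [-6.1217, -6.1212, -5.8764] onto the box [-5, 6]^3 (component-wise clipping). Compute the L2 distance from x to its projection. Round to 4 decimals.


Project each component onto [-5, 6].
clip(-6.1217) = -5.0, clip(-6.1212) = -5.0, clip(-5.8764) = -5.0
Projection = [-5.0, -5.0, -5.0]
Squared diffs: [1.2582, 1.2571, 0.7681]
Distance = sqrt(3.2834) = 1.812


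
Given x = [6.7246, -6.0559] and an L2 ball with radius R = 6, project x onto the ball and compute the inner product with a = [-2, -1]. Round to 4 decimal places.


Step 1: Compute ||x|| (intermediates to 6 decimals).
||x|| = sqrt(6.7246^2 + (-6.0559)^2) = 9.04954
Step 2: Project.
Since ||x|| > R, scale = R/||x|| = 6/9.04954 = 0.663017, proj(x) = scale * x
proj(x) = [4.458524, -4.015165]
Step 3: Dot product.
a^T * proj(x) = -2*4.458524 - 1*(-4.015165) = -4.9019


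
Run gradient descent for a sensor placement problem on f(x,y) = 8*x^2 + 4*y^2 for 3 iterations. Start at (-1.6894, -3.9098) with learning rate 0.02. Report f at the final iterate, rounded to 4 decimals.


Gradient descent on f(x,y) = 8*x^2 + 4*y^2.
Starting point: (-1.6894, -3.9098), alpha = 0.02
Step 1: grad_x = 2*8*-1.6894 = -27.0304, grad_y = 2*4*-3.9098 = -31.2784
  x_1 = -1.6894 - 0.02*-27.0304 = -1.1488
  y_1 = -3.9098 - 0.02*-31.2784 = -3.2842
Step 2: grad_x = 2*8*-1.1488 = -18.3807, grad_y = 2*4*-3.2842 = -26.2739
  x_2 = -1.1488 - 0.02*-18.3807 = -0.7812
  y_2 = -3.2842 - 0.02*-26.2739 = -2.7588
Step 3: grad_x = 2*8*-0.7812 = -12.4989, grad_y = 2*4*-2.7588 = -22.07
  x_3 = -0.7812 - 0.02*-12.4989 = -0.5312
  y_3 = -2.7588 - 0.02*-22.07 = -2.3174
f(-0.5312, -2.3174) = 8*(-0.5312)^2 + 4*(-2.3174)^2 = 23.7379


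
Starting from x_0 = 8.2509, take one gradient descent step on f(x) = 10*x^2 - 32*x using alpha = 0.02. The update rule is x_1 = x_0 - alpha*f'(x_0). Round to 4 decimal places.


We compute the gradient at x_0 and apply the update.
f'(x) = 20*x - 32
f'(8.2509) = 20*8.2509 - 32 = 133.018
x_1 = 8.2509 - 0.02*133.018 = 5.5905


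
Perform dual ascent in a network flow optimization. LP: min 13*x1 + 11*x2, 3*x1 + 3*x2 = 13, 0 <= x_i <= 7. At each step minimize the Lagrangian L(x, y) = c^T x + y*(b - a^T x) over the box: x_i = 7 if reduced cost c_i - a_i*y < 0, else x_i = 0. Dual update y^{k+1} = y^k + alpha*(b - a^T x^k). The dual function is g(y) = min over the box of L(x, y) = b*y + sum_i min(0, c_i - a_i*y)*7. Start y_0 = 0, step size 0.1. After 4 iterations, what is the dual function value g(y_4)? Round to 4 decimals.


Dual ascent for LP: min 13*x1 + 11*x2, 3*x1 + 3*x2 = 13, 0 <= x_i <= 7
Step 1: y^k = 0.0, reduced costs: (13.0, 11.0)
  x^k = (0.0, 0.0), subgradient = b - a^T x = 13.0
  y^{k+1} = 0.0 + 0.1*13.0 = 1.3
Step 2: y^k = 1.3, reduced costs: (9.1, 7.1)
  x^k = (0.0, 0.0), subgradient = b - a^T x = 13.0
  y^{k+1} = 1.3 + 0.1*13.0 = 2.6
Step 3: y^k = 2.6, reduced costs: (5.2, 3.2)
  x^k = (0.0, 0.0), subgradient = b - a^T x = 13.0
  y^{k+1} = 2.6 + 0.1*13.0 = 3.9
Step 4: y^k = 3.9, reduced costs: (1.3, -0.7)
  x^k = (0.0, 7.0), subgradient = b - a^T x = -8.0
  y^{k+1} = 3.9 + 0.1*-8.0 = 3.1
Dual objective at y_4 = 3.1: reduced costs (3.7, 1.7), box minimizer x = (0.0, 0.0)
g(y_4) = b*y + (c1 - a1*y)*x1 + (c2 - a2*y)*x2 = 13*3.1 + 3.7*0.0 + 1.7*0.0 = 40.3 + 0.0 + 0.0 = 40.3


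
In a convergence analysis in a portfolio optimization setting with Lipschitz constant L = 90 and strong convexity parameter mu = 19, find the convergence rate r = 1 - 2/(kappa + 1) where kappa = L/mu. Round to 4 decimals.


Step 1: Compute the condition number.
kappa = L/mu = 90/19 = 4.7368
Step 2: Compute the convergence rate.
r = 1 - 2/(kappa + 1) = 1 - 2*mu/(L + mu) = (L - mu)/(L + mu) = 71/109 = 0.6514


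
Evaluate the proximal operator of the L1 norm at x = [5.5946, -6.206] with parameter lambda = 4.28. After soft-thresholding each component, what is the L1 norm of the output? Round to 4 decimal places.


Soft-thresholding with lambda = 4.28:
prox(5.5946) = sign(5.5946)*max(|5.5946| - 4.28, 0) = 1.3146
prox(-6.206) = sign(-6.206)*max(|-6.206| - 4.28, 0) = -1.926
prox(x) = [1.3146, -1.926]
||prox(x)||_1 = 1.3146 + 1.926 = 3.2406


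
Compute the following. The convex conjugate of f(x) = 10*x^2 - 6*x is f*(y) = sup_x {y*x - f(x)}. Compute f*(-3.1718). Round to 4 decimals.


f*(y) = sup_x {y*x - a*x^2 - b*x} = sup_x {(y-b)*x - a*x^2}
FOC: (y - b) - 2a*x = 0 => x* = (y - b)/(2a)
x* = (-3.1718 + 6)/(2*10) = 0.1414
f*(-3.1718) = (y-b)^2/(4a) = (-3.1718 + 6)^2/(4*10)
= 7.9987/40 = 0.2


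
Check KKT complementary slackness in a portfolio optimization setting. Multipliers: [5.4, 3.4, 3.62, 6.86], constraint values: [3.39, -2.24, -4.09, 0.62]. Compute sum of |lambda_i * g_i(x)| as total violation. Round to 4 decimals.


KKT complementary slackness check:
lambda_1 * g_1 = 5.4 * 3.39 = 18.306
lambda_2 * g_2 = 3.4 * -2.24 = -7.616
lambda_3 * g_3 = 3.62 * -4.09 = -14.8058
lambda_4 * g_4 = 6.86 * 0.62 = 4.2532
Total violation = 18.306 + 7.616 + 14.8058 + 4.2532 = 44.981


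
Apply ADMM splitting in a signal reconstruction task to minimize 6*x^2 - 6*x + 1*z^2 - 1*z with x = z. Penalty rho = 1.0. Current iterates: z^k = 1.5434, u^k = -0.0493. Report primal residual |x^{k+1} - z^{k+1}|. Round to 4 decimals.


ADMM iteration with rho = 1.0, z^k = 1.5434, u^k = -0.0493
Step 1: x-update.
Minimize 6*x^2 - 6*x + (1.0/2)*(x - 1.5434 - 0.0493)^2
FOC: (2*6 + 1.0)*x = 6 + 1.0*(1.5434 + 0.0493)
x^{k+1} = 0.5841
Step 2: z-update.
Minimize 1*z^2 - 1*z + (1.0/2)*(0.5841 - z - 0.0493)^2
FOC: (2*1 + 1.0)*z = 1 + 1.0*(0.5841 - 0.0493)
z^{k+1} = 0.5116
Step 3: u-update.
u^{k+1} = -0.0493 + 0.5841 - 0.5116 = 0.0232
Step 4: Primal residual = |0.5841 - 0.5116| = 0.0725


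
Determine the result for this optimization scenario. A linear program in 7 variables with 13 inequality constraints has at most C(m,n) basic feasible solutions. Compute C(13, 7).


Each vertex corresponds to some choice of n active constraints out of m, so the number of vertices is at most C(m, n) = m! / (n!(m-n)!).
m = 13, n = 7
Numerator: 13 * 12 * 11 * 10 * 9 * 8 * 7
Denominator: 7! = 5040
C(13, 7) = 1716


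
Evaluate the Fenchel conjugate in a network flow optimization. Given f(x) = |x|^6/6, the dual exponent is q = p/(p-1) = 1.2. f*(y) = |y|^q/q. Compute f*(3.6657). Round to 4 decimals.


The conjugate exponent q satisfies 1/p + 1/q = 1.
p = 6, so q = 6/(6 - 1) = 1.2
|y|^q = 3.6657^1.2 = 4.7532
f*(3.6657) = 4.7532 / 1.2 = 3.961


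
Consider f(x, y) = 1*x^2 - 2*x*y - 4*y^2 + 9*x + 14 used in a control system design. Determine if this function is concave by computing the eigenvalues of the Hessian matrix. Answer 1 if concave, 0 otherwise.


The Hessian of f(x,y) = 1*x^2 - 2*x*y - 4*y^2 + 9*x + 14 is:
H = [[2, -2], [-2, -8]]
Trace = 2 - 8 = -6
Determinant = 2*-8 - (-2)^2 = -20
Discriminant = (-6)^2 - 4*-20 = 116.0
Eigenvalues: lambda_1 = -8.3852, lambda_2 = 2.3852
The function is not concave.

0


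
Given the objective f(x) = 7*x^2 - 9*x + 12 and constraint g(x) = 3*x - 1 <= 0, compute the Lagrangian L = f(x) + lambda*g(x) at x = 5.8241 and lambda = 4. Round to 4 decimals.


Step 1: Evaluate f(x).
f(5.8241) = 7*5.8241^2 - 9*5.8241 + 12 = 197.0241
Step 2: Evaluate g(x).
g(5.8241) = 3*5.8241 - 1 = 16.4723
Step 3: Compute Lagrangian.
L = 197.0241 + 4*16.4723 = 262.9133


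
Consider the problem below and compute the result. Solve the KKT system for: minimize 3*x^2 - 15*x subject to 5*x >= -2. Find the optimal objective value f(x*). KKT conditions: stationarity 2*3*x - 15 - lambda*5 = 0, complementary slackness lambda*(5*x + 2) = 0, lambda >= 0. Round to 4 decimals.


Step 1: Try lambda = 0 (constraint inactive).
Stationarity: 2*3*x - 15 = 0
x* = 15/(2*3) = 2.5
Check constraint: 5*2.5 = 12.5 >= -2 -- satisfied.
Step 2: Compute optimal value.
f(x*) = 3*2.5^2 - 15*2.5 = -18.75


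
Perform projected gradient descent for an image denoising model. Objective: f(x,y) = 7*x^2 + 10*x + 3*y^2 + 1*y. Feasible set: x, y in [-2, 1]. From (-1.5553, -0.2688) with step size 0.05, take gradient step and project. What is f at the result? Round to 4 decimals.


Step 1: Compute gradient at (-1.5553, -0.2688).
grad_x = 2*7*-1.5553 + 10 = -11.7742
grad_y = 2*3*-0.2688 + 1 = -0.6128
Step 2: Gradient step.
x_raw = -1.5553 - 0.05*-11.7742 = -0.9666
y_raw = -0.2688 - 0.05*-0.6128 = -0.2382
Step 3: Project onto [-2, 1].
x_proj = clip(-0.9666) = -0.9666
y_proj = clip(-0.2382) = -0.2382
Step 4: Evaluate f.
f(-0.9666, -0.2382) = -3.1938


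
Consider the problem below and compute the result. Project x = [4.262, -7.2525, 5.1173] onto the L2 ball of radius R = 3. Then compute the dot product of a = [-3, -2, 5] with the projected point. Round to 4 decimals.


Step 1: Compute ||x|| (intermediates to 6 decimals).
||x|| = sqrt(4.262^2 + (-7.2525)^2 + 5.1173^2) = 9.846327
Step 2: Project.
Since ||x|| > R, scale = R/||x|| = 3/9.846327 = 0.304682, proj(x) = scale * x
proj(x) = [1.298555, -2.209706, 1.559149]
Step 3: Dot product.
a^T * proj(x) = -3*1.298555 - 2*(-2.209706) + 5*1.559149 = 8.3195


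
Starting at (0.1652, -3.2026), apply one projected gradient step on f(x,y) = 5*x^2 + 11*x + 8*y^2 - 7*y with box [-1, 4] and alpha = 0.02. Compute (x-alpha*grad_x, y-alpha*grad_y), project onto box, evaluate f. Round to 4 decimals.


Step 1: Compute gradient at (0.1652, -3.2026).
grad_x = 2*5*0.1652 + 11 = 12.652
grad_y = 2*8*-3.2026 - 7 = -58.2416
Step 2: Gradient step.
x_raw = 0.1652 - 0.02*12.652 = -0.0878
y_raw = -3.2026 - 0.02*-58.2416 = -2.0378
Step 3: Project onto [-1, 4].
x_proj = clip(-0.0878) = -0.0878
y_proj = clip(-2.0378) = -1.0
Step 4: Evaluate f.
f(-0.0878, -1.0) = 14.0723


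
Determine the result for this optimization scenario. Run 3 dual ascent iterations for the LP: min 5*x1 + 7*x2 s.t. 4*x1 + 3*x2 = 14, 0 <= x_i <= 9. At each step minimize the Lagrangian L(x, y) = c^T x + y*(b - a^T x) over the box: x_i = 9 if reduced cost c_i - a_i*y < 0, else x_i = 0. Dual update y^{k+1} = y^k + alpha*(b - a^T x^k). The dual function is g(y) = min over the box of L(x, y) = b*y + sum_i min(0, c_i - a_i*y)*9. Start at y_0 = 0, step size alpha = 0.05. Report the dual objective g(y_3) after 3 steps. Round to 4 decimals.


Dual ascent for LP: min 5*x1 + 7*x2, 4*x1 + 3*x2 = 14, 0 <= x_i <= 9
Step 1: y^k = 0.0, reduced costs: (5.0, 7.0)
  x^k = (0.0, 0.0), subgradient = b - a^T x = 14.0
  y^{k+1} = 0.0 + 0.05*14.0 = 0.7
Step 2: y^k = 0.7, reduced costs: (2.2, 4.9)
  x^k = (0.0, 0.0), subgradient = b - a^T x = 14.0
  y^{k+1} = 0.7 + 0.05*14.0 = 1.4
Step 3: y^k = 1.4, reduced costs: (-0.6, 2.8)
  x^k = (9.0, 0.0), subgradient = b - a^T x = -22.0
  y^{k+1} = 1.4 + 0.05*-22.0 = 0.3
Dual objective at y_3 = 0.3: reduced costs (3.8, 6.1), box minimizer x = (0.0, 0.0)
g(y_3) = b*y + (c1 - a1*y)*x1 + (c2 - a2*y)*x2 = 14*0.3 + 3.8*0.0 + 6.1*0.0 = 4.2 + 0.0 + 0.0 = 4.2


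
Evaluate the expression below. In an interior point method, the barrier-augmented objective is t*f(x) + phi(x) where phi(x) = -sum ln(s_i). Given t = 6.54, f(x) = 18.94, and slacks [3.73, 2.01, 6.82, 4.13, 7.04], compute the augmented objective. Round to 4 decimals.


Step 1: Compute log-barrier.
ln values: [1.3164, 0.6981, 1.9199, 1.4183, 1.9516]
phi = -(1.3164 + 0.6981 + 1.9199 + 1.4183 + 1.9516) = -7.3043
Step 2: Compute augmented objective.
t*f(x) = 6.54*18.94 = 123.8676
Total = 123.8676 - 7.3043 = 116.5633


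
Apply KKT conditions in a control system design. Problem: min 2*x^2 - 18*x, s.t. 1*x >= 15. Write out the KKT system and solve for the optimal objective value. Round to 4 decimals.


Step 1: Try lambda = 0 (constraint inactive).
x_unc = 18/(2*2) = 4.5
Check: 1*4.5 = 4.5 < 15 -- violated!
Step 2: Constraint must be active: 1*x = 15
x* = 15/1 = 15.0
lambda = (2*2*15.0 - 18)/1 = 42.0
Step 3: Compute optimal value.
f(x*) = 2*15.0^2 - 18*15.0 = 180.0


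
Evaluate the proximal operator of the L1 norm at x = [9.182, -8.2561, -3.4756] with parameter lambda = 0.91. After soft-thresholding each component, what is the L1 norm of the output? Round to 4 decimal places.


Soft-thresholding with lambda = 0.91:
prox(9.182) = sign(9.182)*max(|9.182| - 0.91, 0) = 8.272
prox(-8.2561) = sign(-8.2561)*max(|-8.2561| - 0.91, 0) = -7.3461
prox(-3.4756) = sign(-3.4756)*max(|-3.4756| - 0.91, 0) = -2.5656
prox(x) = [8.272, -7.3461, -2.5656]
||prox(x)||_1 = 8.272 + 7.3461 + 2.5656 = 18.1837


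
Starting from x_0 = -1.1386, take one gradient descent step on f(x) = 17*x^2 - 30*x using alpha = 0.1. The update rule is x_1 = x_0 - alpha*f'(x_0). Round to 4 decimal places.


We compute the gradient at x_0 and apply the update.
f'(x) = 34*x - 30
f'(-1.1386) = 34*-1.1386 - 30 = -68.7124
x_1 = -1.1386 - 0.1*-68.7124 = 5.7326


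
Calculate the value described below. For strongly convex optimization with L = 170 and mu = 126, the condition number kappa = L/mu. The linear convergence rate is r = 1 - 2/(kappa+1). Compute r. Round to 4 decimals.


Step 1: Compute the condition number.
kappa = L/mu = 170/126 = 1.3492
Step 2: Compute the convergence rate.
r = 1 - 2/(kappa + 1) = 1 - 2*mu/(L + mu) = (L - mu)/(L + mu) = 44/296 = 0.1486


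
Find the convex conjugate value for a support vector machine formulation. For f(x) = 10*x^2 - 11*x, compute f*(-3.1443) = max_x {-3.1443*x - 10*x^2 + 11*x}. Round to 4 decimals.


f*(y) = sup_x {y*x - a*x^2 - b*x} = sup_x {(y-b)*x - a*x^2}
FOC: (y - b) - 2a*x = 0 => x* = (y - b)/(2a)
x* = (-3.1443 + 11)/(2*10) = 0.3928
f*(-3.1443) = (y-b)^2/(4a) = (-3.1443 + 11)^2/(4*10)
= 61.712/40 = 1.5428


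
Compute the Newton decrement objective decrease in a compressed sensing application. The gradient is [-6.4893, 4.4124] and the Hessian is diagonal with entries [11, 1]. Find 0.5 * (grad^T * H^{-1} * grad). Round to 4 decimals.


Step 1: H is diagonal, so H^(-1) * g = [-0.5899, 4.4124].
Step 2: g^T H^(-1) g = sum_i g_i^2 / H_ii
  = (-6.4893)^2/11 + (4.4124)^2/1
  = 3.8283 + 19.4693 = 23.2975
Step 3: Objective decrease = 0.5 * g^T H^(-1) g = 11.6488


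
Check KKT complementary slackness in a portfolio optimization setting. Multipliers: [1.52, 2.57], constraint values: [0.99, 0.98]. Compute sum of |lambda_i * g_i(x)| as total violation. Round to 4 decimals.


KKT complementary slackness check:
lambda_1 * g_1 = 1.52 * 0.99 = 1.5048
lambda_2 * g_2 = 2.57 * 0.98 = 2.5186
Total violation = 1.5048 + 2.5186 = 4.0234


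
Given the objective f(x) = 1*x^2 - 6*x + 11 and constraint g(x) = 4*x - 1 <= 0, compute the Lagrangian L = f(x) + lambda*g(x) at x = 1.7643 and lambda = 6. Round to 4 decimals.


Step 1: Evaluate f(x).
f(1.7643) = 1*1.7643^2 - 6*1.7643 + 11 = 3.527
Step 2: Evaluate g(x).
g(1.7643) = 4*1.7643 - 1 = 6.0572
Step 3: Compute Lagrangian.
L = 3.527 + 6*6.0572 = 39.8702


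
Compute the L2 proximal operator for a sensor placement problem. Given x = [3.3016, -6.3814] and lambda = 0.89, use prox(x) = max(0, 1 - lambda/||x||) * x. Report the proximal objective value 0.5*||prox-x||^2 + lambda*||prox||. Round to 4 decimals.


Step 1: Compute ||x||.
||x|| = 7.1849
Step 2: Compute scaling factor.
scale = max(0, 1 - 0.89/7.1849) = 0.8761
Step 3: prox(x) = [2.8926, -5.5909]
||prox(x)|| = 6.2949
Step 4: Proximal objective.
0.5*||prox-x||^2 = 0.3961
lambda*||prox|| = 5.6025
Total = 5.9985


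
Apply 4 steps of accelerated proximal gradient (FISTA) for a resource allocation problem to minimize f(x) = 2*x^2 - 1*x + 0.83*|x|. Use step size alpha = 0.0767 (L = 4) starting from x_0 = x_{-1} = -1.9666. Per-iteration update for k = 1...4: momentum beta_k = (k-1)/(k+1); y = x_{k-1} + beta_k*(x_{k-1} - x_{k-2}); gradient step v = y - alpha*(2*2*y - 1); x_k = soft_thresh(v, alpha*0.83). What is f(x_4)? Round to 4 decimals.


FISTA on f(x) = 2*x^2 - 1*x + 0.83*|x|
L = 4, alpha = 0.0767
Iteration 1: beta = 0.0, y = -1.9666 + 0.0*(-1.9666 + 1.9666) = -1.9666
  grad(y) = -8.8664, v = y - alpha*grad = -1.2865
  prox(v) = soft_thresh(-1.2865, 0.0637) = -1.2229
Iteration 2: beta = 0.3333, y = -1.2229 + 0.3333*(-1.2229 + 1.9666) = -0.975
  grad(y) = -4.8999, v = y - alpha*grad = -0.5992
  prox(v) = soft_thresh(-0.5992, 0.0637) = -0.5355
Iteration 3: beta = 0.5, y = -0.5355 + 0.5*(-0.5355 + 1.2229) = -0.1918
  grad(y) = -1.7672, v = y - alpha*grad = -0.0563
  prox(v) = soft_thresh(-0.0563, 0.0637) = 0.0
Iteration 4: beta = 0.6, y = 0.0 + 0.6*(0.0 + 0.5355) = 0.3213
  grad(y) = 0.2852, v = y - alpha*grad = 0.2994
  prox(v) = soft_thresh(0.2994, 0.0637) = 0.2358
f(x_4) = 2*0.2358^2 - 1*0.2358 + 0.83*|0.2358| = 0.0711


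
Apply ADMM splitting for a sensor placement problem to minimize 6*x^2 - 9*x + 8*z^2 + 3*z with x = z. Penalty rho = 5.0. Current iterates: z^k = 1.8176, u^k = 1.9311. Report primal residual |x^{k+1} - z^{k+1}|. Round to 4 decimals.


ADMM iteration with rho = 5.0, z^k = 1.8176, u^k = 1.9311
Step 1: x-update.
Minimize 6*x^2 - 9*x + (5.0/2)*(x - 1.8176 + 1.9311)^2
FOC: (2*6 + 5.0)*x = 9 + 5.0*(1.8176 - 1.9311)
x^{k+1} = 0.496
Step 2: z-update.
Minimize 8*z^2 + 3*z + (5.0/2)*(0.496 - z + 1.9311)^2
FOC: (2*8 + 5.0)*z = -3 + 5.0*(0.496 + 1.9311)
z^{k+1} = 0.435
Step 3: u-update.
u^{k+1} = 1.9311 + 0.496 - 0.435 = 1.9921
Step 4: Primal residual = |0.496 - 0.435| = 0.061


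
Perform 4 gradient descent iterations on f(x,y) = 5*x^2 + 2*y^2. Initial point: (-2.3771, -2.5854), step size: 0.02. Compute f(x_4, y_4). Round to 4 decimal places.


Gradient descent on f(x,y) = 5*x^2 + 2*y^2.
Starting point: (-2.3771, -2.5854), alpha = 0.02
Step 1: grad_x = 2*5*-2.3771 = -23.771, grad_y = 2*2*-2.5854 = -10.3416
  x_1 = -2.3771 - 0.02*-23.771 = -1.9017
  y_1 = -2.5854 - 0.02*-10.3416 = -2.3786
Step 2: grad_x = 2*5*-1.9017 = -19.0168, grad_y = 2*2*-2.3786 = -9.5143
  x_2 = -1.9017 - 0.02*-19.0168 = -1.5213
  y_2 = -2.3786 - 0.02*-9.5143 = -2.1883
Step 3: grad_x = 2*5*-1.5213 = -15.2134, grad_y = 2*2*-2.1883 = -8.7531
  x_3 = -1.5213 - 0.02*-15.2134 = -1.2171
  y_3 = -2.1883 - 0.02*-8.7531 = -2.0132
Step 4: grad_x = 2*5*-1.2171 = -12.1708, grad_y = 2*2*-2.0132 = -8.0529
  x_4 = -1.2171 - 0.02*-12.1708 = -0.9737
  y_4 = -2.0132 - 0.02*-8.0529 = -1.8522
f(-0.9737, -1.8522) = 5*(-0.9737)^2 + 2*(-1.8522)^2 = 11.6011


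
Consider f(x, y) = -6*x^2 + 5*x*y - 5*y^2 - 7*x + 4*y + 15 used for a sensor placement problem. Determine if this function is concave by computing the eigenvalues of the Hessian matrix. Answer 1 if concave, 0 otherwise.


The Hessian of f(x,y) = -6*x^2 + 5*x*y - 5*y^2 - 7*x + 4*y + 15 is:
H = [[-12, 5], [5, -10]]
Trace = -12 - 10 = -22
Determinant = -12*-10 - (5)^2 = 95
Discriminant = (-22)^2 - 4*95 = 104.0
Eigenvalues: lambda_1 = -16.099, lambda_2 = -5.901
The function is concave.

1


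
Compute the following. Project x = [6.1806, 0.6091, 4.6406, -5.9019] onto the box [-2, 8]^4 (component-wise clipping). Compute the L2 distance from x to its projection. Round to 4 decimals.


Project each component onto [-2, 8].
clip(6.1806) = 6.1806, clip(0.6091) = 0.6091, clip(4.6406) = 4.6406, clip(-5.9019) = -2.0
Projection = [6.1806, 0.6091, 4.6406, -2.0]
Squared diffs: [0.0, 0.0, 0.0, 15.2248]
Distance = sqrt(15.2248) = 3.9019


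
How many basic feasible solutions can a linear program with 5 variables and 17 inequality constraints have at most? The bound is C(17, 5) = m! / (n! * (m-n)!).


Each vertex corresponds to some choice of n active constraints out of m, so the number of vertices is at most C(m, n) = m! / (n!(m-n)!).
m = 17, n = 5
Numerator: 17 * 16 * 15 * 14 * 13
Denominator: 5! = 120
C(17, 5) = 6188


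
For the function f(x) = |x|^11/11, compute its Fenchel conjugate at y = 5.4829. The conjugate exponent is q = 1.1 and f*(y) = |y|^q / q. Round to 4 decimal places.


The conjugate exponent q satisfies 1/p + 1/q = 1.
p = 11, so q = 11/(11 - 1) = 1.1
|y|^q = 5.4829^1.1 = 6.5
f*(5.4829) = 6.5 / 1.1 = 5.9091


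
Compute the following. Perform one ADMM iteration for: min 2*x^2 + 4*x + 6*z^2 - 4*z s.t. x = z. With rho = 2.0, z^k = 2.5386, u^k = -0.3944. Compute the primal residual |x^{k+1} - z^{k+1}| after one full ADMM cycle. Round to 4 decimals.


ADMM iteration with rho = 2.0, z^k = 2.5386, u^k = -0.3944
Step 1: x-update.
Minimize 2*x^2 + 4*x + (2.0/2)*(x - 2.5386 - 0.3944)^2
FOC: (2*2 + 2.0)*x = -4 + 2.0*(2.5386 + 0.3944)
x^{k+1} = 0.311
Step 2: z-update.
Minimize 6*z^2 - 4*z + (2.0/2)*(0.311 - z - 0.3944)^2
FOC: (2*6 + 2.0)*z = 4 + 2.0*(0.311 - 0.3944)
z^{k+1} = 0.2738
Step 3: u-update.
u^{k+1} = -0.3944 + 0.311 - 0.2738 = -0.3572
Step 4: Primal residual = |0.311 - 0.2738| = 0.0372


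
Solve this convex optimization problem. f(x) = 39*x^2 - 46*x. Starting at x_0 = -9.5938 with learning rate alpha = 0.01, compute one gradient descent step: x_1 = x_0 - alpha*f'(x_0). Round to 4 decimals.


We compute the gradient at x_0 and apply the update.
f'(x) = 78*x - 46
f'(-9.5938) = 78*-9.5938 - 46 = -794.3164
x_1 = -9.5938 - 0.01*-794.3164 = -1.6506


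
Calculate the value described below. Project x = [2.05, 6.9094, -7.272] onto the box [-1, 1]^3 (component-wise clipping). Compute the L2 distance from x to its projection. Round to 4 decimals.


Project each component onto [-1, 1].
clip(2.05) = 1.0, clip(6.9094) = 1.0, clip(-7.272) = -1.0
Projection = [1.0, 1.0, -1.0]
Squared diffs: [1.1025, 34.921, 39.338]
Distance = sqrt(75.3615) = 8.6811


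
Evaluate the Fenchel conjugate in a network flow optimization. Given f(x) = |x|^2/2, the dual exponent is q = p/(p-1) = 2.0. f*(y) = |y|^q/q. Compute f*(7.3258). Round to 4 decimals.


The conjugate exponent q satisfies 1/p + 1/q = 1.
p = 2, so q = 2/(2 - 1) = 2.0
|y|^q = 7.3258^2.0 = 53.6673
f*(7.3258) = 53.6673 / 2.0 = 26.8337


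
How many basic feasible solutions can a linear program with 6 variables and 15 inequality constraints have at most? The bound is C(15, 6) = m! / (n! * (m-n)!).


Each vertex corresponds to some choice of n active constraints out of m, so the number of vertices is at most C(m, n) = m! / (n!(m-n)!).
m = 15, n = 6
Numerator: 15 * 14 * 13 * 12 * 11 * 10
Denominator: 6! = 720
C(15, 6) = 5005


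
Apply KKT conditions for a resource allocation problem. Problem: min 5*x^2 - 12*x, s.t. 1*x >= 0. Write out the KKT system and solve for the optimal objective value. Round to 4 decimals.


Step 1: Try lambda = 0 (constraint inactive).
Stationarity: 2*5*x - 12 = 0
x* = 12/(2*5) = 1.2
Check constraint: 1*1.2 = 1.2 >= 0 -- satisfied.
Step 2: Compute optimal value.
f(x*) = 5*1.2^2 - 12*1.2 = -7.2


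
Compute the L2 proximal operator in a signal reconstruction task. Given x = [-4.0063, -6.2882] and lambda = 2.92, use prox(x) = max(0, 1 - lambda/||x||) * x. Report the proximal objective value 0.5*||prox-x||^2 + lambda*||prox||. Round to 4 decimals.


Step 1: Compute ||x||.
||x|| = 7.456
Step 2: Compute scaling factor.
scale = max(0, 1 - 2.92/7.456) = 0.6084
Step 3: prox(x) = [-2.4373, -3.8255]
||prox(x)|| = 4.536
Step 4: Proximal objective.
0.5*||prox-x||^2 = 4.2632
lambda*||prox|| = 13.2451
Total = 17.5083


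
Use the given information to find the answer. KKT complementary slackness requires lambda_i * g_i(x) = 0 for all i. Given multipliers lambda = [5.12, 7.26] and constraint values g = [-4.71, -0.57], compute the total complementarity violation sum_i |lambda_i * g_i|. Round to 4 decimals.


KKT complementary slackness check:
lambda_1 * g_1 = 5.12 * -4.71 = -24.1152
lambda_2 * g_2 = 7.26 * -0.57 = -4.1382
Total violation = 24.1152 + 4.1382 = 28.2534


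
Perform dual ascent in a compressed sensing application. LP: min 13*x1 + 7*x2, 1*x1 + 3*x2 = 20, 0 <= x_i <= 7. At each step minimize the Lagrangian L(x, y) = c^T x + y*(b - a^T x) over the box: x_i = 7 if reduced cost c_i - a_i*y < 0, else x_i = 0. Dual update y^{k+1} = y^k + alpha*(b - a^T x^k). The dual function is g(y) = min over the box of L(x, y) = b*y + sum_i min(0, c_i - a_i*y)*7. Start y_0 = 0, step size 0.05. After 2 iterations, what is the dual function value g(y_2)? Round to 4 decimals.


Dual ascent for LP: min 13*x1 + 7*x2, 1*x1 + 3*x2 = 20, 0 <= x_i <= 7
Step 1: y^k = 0.0, reduced costs: (13.0, 7.0)
  x^k = (0.0, 0.0), subgradient = b - a^T x = 20.0
  y^{k+1} = 0.0 + 0.05*20.0 = 1.0
Step 2: y^k = 1.0, reduced costs: (12.0, 4.0)
  x^k = (0.0, 0.0), subgradient = b - a^T x = 20.0
  y^{k+1} = 1.0 + 0.05*20.0 = 2.0
Dual objective at y_2 = 2.0: reduced costs (11.0, 1.0), box minimizer x = (0.0, 0.0)
g(y_2) = b*y + (c1 - a1*y)*x1 + (c2 - a2*y)*x2 = 20*2.0 + 11.0*0.0 + 1.0*0.0 = 40.0 + 0.0 + 0.0 = 40.0


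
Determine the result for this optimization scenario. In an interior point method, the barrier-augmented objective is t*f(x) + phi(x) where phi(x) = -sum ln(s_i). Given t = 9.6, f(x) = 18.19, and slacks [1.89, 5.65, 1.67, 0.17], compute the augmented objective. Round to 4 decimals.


Step 1: Compute log-barrier.
ln values: [0.6366, 1.7317, 0.5128, -1.772]
phi = -(0.6366 + 1.7317 + 0.5128 - 1.772) = -1.1091
Step 2: Compute augmented objective.
t*f(x) = 9.6*18.19 = 174.624
Total = 174.624 - 1.1091 = 173.5149


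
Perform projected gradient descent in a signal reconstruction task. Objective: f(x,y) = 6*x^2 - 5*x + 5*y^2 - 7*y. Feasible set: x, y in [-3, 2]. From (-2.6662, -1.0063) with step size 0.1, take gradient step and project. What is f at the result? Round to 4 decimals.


Step 1: Compute gradient at (-2.6662, -1.0063).
grad_x = 2*6*-2.6662 - 5 = -36.9944
grad_y = 2*5*-1.0063 - 7 = -17.063
Step 2: Gradient step.
x_raw = -2.6662 - 0.1*-36.9944 = 1.0332
y_raw = -1.0063 - 0.1*-17.063 = 0.7
Step 3: Project onto [-3, 2].
x_proj = clip(1.0332) = 1.0332
y_proj = clip(0.7) = 0.7
Step 4: Evaluate f.
f(1.0332, 0.7) = -1.2107


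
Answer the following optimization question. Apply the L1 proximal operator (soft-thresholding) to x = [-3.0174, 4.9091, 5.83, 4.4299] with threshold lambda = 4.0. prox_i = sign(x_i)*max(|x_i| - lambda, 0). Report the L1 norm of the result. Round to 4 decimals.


Soft-thresholding with lambda = 4.0:
prox(-3.0174) = sign(-3.0174)*max(|-3.0174| - 4.0, 0) = 0.0
prox(4.9091) = sign(4.9091)*max(|4.9091| - 4.0, 0) = 0.9091
prox(5.83) = sign(5.83)*max(|5.83| - 4.0, 0) = 1.83
prox(4.4299) = sign(4.4299)*max(|4.4299| - 4.0, 0) = 0.4299
prox(x) = [0.0, 0.9091, 1.83, 0.4299]
||prox(x)||_1 = 0.0 + 0.9091 + 1.83 + 0.4299 = 3.169


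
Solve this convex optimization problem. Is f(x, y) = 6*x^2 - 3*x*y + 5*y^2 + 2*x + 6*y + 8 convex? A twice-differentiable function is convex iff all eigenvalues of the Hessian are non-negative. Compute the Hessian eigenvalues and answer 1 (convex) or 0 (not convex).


The Hessian of f(x,y) = 6*x^2 - 3*x*y + 5*y^2 + 2*x + 6*y + 8 is:
H = [[12, -3], [-3, 10]]
Trace = 12 + 10 = 22
Determinant = 12*10 - (-3)^2 = 111
Discriminant = (22)^2 - 4*111 = 40.0
Eigenvalues: lambda_1 = 7.8377, lambda_2 = 14.1623
The function is convex.

1


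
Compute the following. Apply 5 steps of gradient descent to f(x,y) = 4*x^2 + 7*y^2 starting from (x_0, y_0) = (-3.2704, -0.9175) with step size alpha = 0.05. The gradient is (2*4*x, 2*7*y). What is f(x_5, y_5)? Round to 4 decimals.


Gradient descent on f(x,y) = 4*x^2 + 7*y^2.
Starting point: (-3.2704, -0.9175), alpha = 0.05
Step 1: grad_x = 2*4*-3.2704 = -26.1632, grad_y = 2*7*-0.9175 = -12.845
  x_1 = -3.2704 - 0.05*-26.1632 = -1.9622
  y_1 = -0.9175 - 0.05*-12.845 = -0.2753
Step 2: grad_x = 2*4*-1.9622 = -15.6979, grad_y = 2*7*-0.2753 = -3.8535
  x_2 = -1.9622 - 0.05*-15.6979 = -1.1773
  y_2 = -0.2753 - 0.05*-3.8535 = -0.0826
Step 3: grad_x = 2*4*-1.1773 = -9.4188, grad_y = 2*7*-0.0826 = -1.1561
  x_3 = -1.1773 - 0.05*-9.4188 = -0.7064
  y_3 = -0.0826 - 0.05*-1.1561 = -0.0248
Step 4: grad_x = 2*4*-0.7064 = -5.6513, grad_y = 2*7*-0.0248 = -0.3468
  x_4 = -0.7064 - 0.05*-5.6513 = -0.4238
  y_4 = -0.0248 - 0.05*-0.3468 = -0.0074
Step 5: grad_x = 2*4*-0.4238 = -3.3908, grad_y = 2*7*-0.0074 = -0.104
  x_5 = -0.4238 - 0.05*-3.3908 = -0.2543
  y_5 = -0.0074 - 0.05*-0.104 = -0.0022
f(-0.2543, -0.0022) = 4*(-0.2543)^2 + 7*(-0.0022)^2 = 0.2587


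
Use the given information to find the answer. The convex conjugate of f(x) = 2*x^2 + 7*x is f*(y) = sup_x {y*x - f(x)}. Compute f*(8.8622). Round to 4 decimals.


f*(y) = sup_x {y*x - a*x^2 - b*x} = sup_x {(y-b)*x - a*x^2}
FOC: (y - b) - 2a*x = 0 => x* = (y - b)/(2a)
x* = (8.8622 - 7)/(2*2) = 0.4656
f*(8.8622) = (y-b)^2/(4a) = (8.8622 - 7)^2/(4*2)
= 3.4678/8 = 0.4335


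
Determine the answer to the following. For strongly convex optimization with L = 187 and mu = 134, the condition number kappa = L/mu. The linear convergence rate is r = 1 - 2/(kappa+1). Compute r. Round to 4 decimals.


Step 1: Compute the condition number.
kappa = L/mu = 187/134 = 1.3955
Step 2: Compute the convergence rate.
r = 1 - 2/(kappa + 1) = 1 - 2*mu/(L + mu) = (L - mu)/(L + mu) = 53/321 = 0.1651


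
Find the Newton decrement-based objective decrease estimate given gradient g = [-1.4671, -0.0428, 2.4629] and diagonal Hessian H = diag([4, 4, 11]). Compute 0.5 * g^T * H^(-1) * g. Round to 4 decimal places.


Step 1: H is diagonal, so H^(-1) * g = [-0.3668, -0.0107, 0.2239].
Step 2: g^T H^(-1) g = sum_i g_i^2 / H_ii
  = (-1.4671)^2/4 + (-0.0428)^2/4 + (2.4629)^2/11
  = 0.5381 + 0.0005 + 0.5514 = 1.09
Step 3: Objective decrease = 0.5 * g^T H^(-1) g = 0.545


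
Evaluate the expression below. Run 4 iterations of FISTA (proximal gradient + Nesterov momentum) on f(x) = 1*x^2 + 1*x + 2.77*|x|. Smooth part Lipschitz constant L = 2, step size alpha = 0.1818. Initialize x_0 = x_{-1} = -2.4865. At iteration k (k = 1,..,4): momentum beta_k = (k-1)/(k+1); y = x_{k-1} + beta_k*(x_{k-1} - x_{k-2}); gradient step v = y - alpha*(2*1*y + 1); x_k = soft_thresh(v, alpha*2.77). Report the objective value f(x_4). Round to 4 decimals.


FISTA on f(x) = 1*x^2 + 1*x + 2.77*|x|
L = 2, alpha = 0.1818
Iteration 1: beta = 0.0, y = -2.4865 + 0.0*(-2.4865 + 2.4865) = -2.4865
  grad(y) = -3.973, v = y - alpha*grad = -1.7642
  prox(v) = soft_thresh(-1.7642, 0.5036) = -1.2606
Iteration 2: beta = 0.3333, y = -1.2606 + 0.3333*(-1.2606 + 2.4865) = -0.852
  grad(y) = -0.704, v = y - alpha*grad = -0.724
  prox(v) = soft_thresh(-0.724, 0.5036) = -0.2204
Iteration 3: beta = 0.5, y = -0.2204 + 0.5*(-0.2204 + 1.2606) = 0.2997
  grad(y) = 1.5993, v = y - alpha*grad = 0.0089
  prox(v) = soft_thresh(0.0089, 0.5036) = 0.0
Iteration 4: beta = 0.6, y = 0.0 + 0.6*(0.0 + 0.2204) = 0.1323
  grad(y) = 1.2645, v = y - alpha*grad = -0.0976
  prox(v) = soft_thresh(-0.0976, 0.5036) = 0.0
f(x_4) = 1*0.0^2 + 1*0.0 + 2.77*|0.0| = 0.0


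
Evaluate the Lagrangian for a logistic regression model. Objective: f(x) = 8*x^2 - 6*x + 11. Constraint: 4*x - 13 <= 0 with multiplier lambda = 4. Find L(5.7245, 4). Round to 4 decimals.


Step 1: Evaluate f(x).
f(5.7245) = 8*5.7245^2 - 6*5.7245 + 11 = 238.8122
Step 2: Evaluate g(x).
g(5.7245) = 4*5.7245 - 13 = 9.898
Step 3: Compute Lagrangian.
L = 238.8122 + 4*9.898 = 278.4042


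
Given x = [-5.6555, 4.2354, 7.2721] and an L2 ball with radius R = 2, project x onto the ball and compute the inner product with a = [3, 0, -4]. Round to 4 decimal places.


Step 1: Compute ||x|| (intermediates to 6 decimals).
||x|| = sqrt((-5.6555)^2 + 4.2354^2 + 7.2721^2) = 10.139365
Step 2: Project.
Since ||x|| > R, scale = R/||x|| = 2/10.139365 = 0.197251, proj(x) = scale * x
proj(x) = [-1.115553, 0.835437, 1.434429]
Step 3: Dot product.
a^T * proj(x) = 3*(-1.115553) + 0*0.835437 - 4*1.434429 = -9.0844


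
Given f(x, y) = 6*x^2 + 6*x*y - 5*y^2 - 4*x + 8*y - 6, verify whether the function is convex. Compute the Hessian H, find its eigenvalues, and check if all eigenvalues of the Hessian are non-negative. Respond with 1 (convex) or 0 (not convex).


The Hessian of f(x,y) = 6*x^2 + 6*x*y - 5*y^2 - 4*x + 8*y - 6 is:
H = [[12, 6], [6, -10]]
Trace = 12 - 10 = 2
Determinant = 12*-10 - (6)^2 = -156
Discriminant = (2)^2 - 4*-156 = 628.0
Eigenvalues: lambda_1 = -11.53, lambda_2 = 13.53
The function is not convex.

0


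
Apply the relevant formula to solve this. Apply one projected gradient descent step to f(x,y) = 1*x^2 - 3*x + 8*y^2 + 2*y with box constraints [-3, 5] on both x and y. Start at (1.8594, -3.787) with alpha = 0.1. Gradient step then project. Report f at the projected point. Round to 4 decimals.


Step 1: Compute gradient at (1.8594, -3.787).
grad_x = 2*1*1.8594 - 3 = 0.7188
grad_y = 2*8*-3.787 + 2 = -58.592
Step 2: Gradient step.
x_raw = 1.8594 - 0.1*0.7188 = 1.7875
y_raw = -3.787 - 0.1*-58.592 = 2.0722
Step 3: Project onto [-3, 5].
x_proj = clip(1.7875) = 1.7875
y_proj = clip(2.0722) = 2.0722
Step 4: Evaluate f.
f(1.7875, 2.0722) = 36.3292


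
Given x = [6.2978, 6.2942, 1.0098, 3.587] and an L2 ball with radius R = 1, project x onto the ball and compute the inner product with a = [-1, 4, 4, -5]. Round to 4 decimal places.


Step 1: Compute ||x|| (intermediates to 6 decimals).
||x|| = sqrt(6.2978^2 + 6.2942^2 + 1.0098^2 + 3.587^2) = 9.652228
Step 2: Project.
Since ||x|| > R, scale = R/||x|| = 1/9.652228 = 0.103603, proj(x) = scale * x
proj(x) = [0.652471, 0.652098, 0.104618, 0.371624]
Step 3: Dot product.
a^T * proj(x) = -1*0.652471 + 4*0.652098 + 4*0.104618 - 5*0.371624 = 0.5163


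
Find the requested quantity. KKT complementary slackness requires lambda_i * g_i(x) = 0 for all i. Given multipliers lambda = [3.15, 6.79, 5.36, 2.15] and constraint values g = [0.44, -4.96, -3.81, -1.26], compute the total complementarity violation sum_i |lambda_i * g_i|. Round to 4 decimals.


KKT complementary slackness check:
lambda_1 * g_1 = 3.15 * 0.44 = 1.386
lambda_2 * g_2 = 6.79 * -4.96 = -33.6784
lambda_3 * g_3 = 5.36 * -3.81 = -20.4216
lambda_4 * g_4 = 2.15 * -1.26 = -2.709
Total violation = 1.386 + 33.6784 + 20.4216 + 2.709 = 58.195


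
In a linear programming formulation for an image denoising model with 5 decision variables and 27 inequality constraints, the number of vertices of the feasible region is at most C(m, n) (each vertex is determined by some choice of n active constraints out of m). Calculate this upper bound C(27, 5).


Each vertex corresponds to some choice of n active constraints out of m, so the number of vertices is at most C(m, n) = m! / (n!(m-n)!).
m = 27, n = 5
Numerator: 27 * 26 * 25 * 24 * 23
Denominator: 5! = 120
C(27, 5) = 80730


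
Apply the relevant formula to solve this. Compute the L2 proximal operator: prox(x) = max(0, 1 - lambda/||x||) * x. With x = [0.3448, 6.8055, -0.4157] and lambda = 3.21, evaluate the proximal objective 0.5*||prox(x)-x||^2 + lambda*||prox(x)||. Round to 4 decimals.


Step 1: Compute ||x||.
||x|| = 6.8269
Step 2: Compute scaling factor.
scale = max(0, 1 - 3.21/6.8269) = 0.5298
Step 3: prox(x) = [0.1827, 3.6056, -0.2202]
||prox(x)|| = 3.6169
Step 4: Proximal objective.
0.5*||prox-x||^2 = 5.1521
lambda*||prox|| = 11.6102
Total = 16.7623


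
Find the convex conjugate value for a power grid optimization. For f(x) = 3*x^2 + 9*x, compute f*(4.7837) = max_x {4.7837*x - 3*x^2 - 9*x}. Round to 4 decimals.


f*(y) = sup_x {y*x - a*x^2 - b*x} = sup_x {(y-b)*x - a*x^2}
FOC: (y - b) - 2a*x = 0 => x* = (y - b)/(2a)
x* = (4.7837 - 9)/(2*3) = -0.7027
f*(4.7837) = (y-b)^2/(4a) = (4.7837 - 9)^2/(4*3)
= 17.7772/12 = 1.4814


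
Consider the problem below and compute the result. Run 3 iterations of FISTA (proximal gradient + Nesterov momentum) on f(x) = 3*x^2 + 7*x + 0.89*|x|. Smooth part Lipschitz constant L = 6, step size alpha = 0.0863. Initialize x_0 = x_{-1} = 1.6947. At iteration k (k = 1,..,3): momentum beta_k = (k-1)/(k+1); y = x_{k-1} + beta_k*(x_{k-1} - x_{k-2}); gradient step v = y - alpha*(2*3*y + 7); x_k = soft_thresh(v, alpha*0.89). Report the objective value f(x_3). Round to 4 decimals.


FISTA on f(x) = 3*x^2 + 7*x + 0.89*|x|
L = 6, alpha = 0.0863
Iteration 1: beta = 0.0, y = 1.6947 + 0.0*(1.6947 - 1.6947) = 1.6947
  grad(y) = 17.1682, v = y - alpha*grad = 0.2131
  prox(v) = soft_thresh(0.2131, 0.0768) = 0.1363
Iteration 2: beta = 0.3333, y = 0.1363 + 0.3333*(0.1363 - 1.6947) = -0.3832
  grad(y) = 4.7008, v = y - alpha*grad = -0.7889
  prox(v) = soft_thresh(-0.7889, 0.0768) = -0.7121
Iteration 3: beta = 0.5, y = -0.7121 + 0.5*(-0.7121 - 0.1363) = -1.1362
  grad(y) = 0.1825, v = y - alpha*grad = -1.152
  prox(v) = soft_thresh(-1.152, 0.0768) = -1.0752
f(x_3) = 3*(-1.0752)^2 + 7*(-1.0752) + 0.89*|-1.0752| = -3.1013


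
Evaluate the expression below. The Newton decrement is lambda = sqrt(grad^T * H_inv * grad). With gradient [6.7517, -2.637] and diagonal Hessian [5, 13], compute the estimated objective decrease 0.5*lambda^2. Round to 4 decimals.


Step 1: H is diagonal, so H^(-1) * g = [1.3503, -0.2028].
Step 2: g^T H^(-1) g = sum_i g_i^2 / H_ii
  = (6.7517)^2/5 + (-2.637)^2/13
  = 9.1171 + 0.5349 = 9.652
Step 3: Objective decrease = 0.5 * g^T H^(-1) g = 4.826


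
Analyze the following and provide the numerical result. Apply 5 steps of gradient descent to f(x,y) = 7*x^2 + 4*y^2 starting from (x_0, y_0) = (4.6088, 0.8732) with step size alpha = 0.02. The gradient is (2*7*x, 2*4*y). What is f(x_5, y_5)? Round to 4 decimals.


Gradient descent on f(x,y) = 7*x^2 + 4*y^2.
Starting point: (4.6088, 0.8732), alpha = 0.02
Step 1: grad_x = 2*7*4.6088 = 64.5232, grad_y = 2*4*0.8732 = 6.9856
  x_1 = 4.6088 - 0.02*64.5232 = 3.3183
  y_1 = 0.8732 - 0.02*6.9856 = 0.7335
Step 2: grad_x = 2*7*3.3183 = 46.4567, grad_y = 2*4*0.7335 = 5.8679
  x_2 = 3.3183 - 0.02*46.4567 = 2.3892
  y_2 = 0.7335 - 0.02*5.8679 = 0.6161
Step 3: grad_x = 2*7*2.3892 = 33.4488, grad_y = 2*4*0.6161 = 4.929
  x_3 = 2.3892 - 0.02*33.4488 = 1.7202
  y_3 = 0.6161 - 0.02*4.929 = 0.5175
Step 4: grad_x = 2*7*1.7202 = 24.0832, grad_y = 2*4*0.5175 = 4.1404
  x_4 = 1.7202 - 0.02*24.0832 = 1.2386
  y_4 = 0.5175 - 0.02*4.1404 = 0.4347
Step 5: grad_x = 2*7*1.2386 = 17.3399, grad_y = 2*4*0.4347 = 3.4779
  x_5 = 1.2386 - 0.02*17.3399 = 0.8918
  y_5 = 0.4347 - 0.02*3.4779 = 0.3652
f(0.8918, 0.3652) = 7*0.8918^2 + 4*0.3652^2 = 6.1001


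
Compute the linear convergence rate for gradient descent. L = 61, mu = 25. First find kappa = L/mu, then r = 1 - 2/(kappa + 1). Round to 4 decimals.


Step 1: Compute the condition number.
kappa = L/mu = 61/25 = 2.44
Step 2: Compute the convergence rate.
r = 1 - 2/(kappa + 1) = 1 - 2*mu/(L + mu) = (L - mu)/(L + mu) = 36/86 = 0.4186


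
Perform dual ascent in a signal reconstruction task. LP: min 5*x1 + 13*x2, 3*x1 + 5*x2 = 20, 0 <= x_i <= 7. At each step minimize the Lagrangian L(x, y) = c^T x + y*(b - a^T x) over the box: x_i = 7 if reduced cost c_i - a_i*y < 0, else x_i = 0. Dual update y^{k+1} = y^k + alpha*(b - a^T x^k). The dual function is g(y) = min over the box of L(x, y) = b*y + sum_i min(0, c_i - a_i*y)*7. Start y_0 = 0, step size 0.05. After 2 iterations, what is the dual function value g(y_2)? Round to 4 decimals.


Dual ascent for LP: min 5*x1 + 13*x2, 3*x1 + 5*x2 = 20, 0 <= x_i <= 7
Step 1: y^k = 0.0, reduced costs: (5.0, 13.0)
  x^k = (0.0, 0.0), subgradient = b - a^T x = 20.0
  y^{k+1} = 0.0 + 0.05*20.0 = 1.0
Step 2: y^k = 1.0, reduced costs: (2.0, 8.0)
  x^k = (0.0, 0.0), subgradient = b - a^T x = 20.0
  y^{k+1} = 1.0 + 0.05*20.0 = 2.0
Dual objective at y_2 = 2.0: reduced costs (-1.0, 3.0), box minimizer x = (7.0, 0.0)
g(y_2) = b*y + (c1 - a1*y)*x1 + (c2 - a2*y)*x2 = 20*2.0 + (-1.0)*7.0 + 3.0*0.0 = 40.0 - 7.0 + 0.0 = 33.0
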